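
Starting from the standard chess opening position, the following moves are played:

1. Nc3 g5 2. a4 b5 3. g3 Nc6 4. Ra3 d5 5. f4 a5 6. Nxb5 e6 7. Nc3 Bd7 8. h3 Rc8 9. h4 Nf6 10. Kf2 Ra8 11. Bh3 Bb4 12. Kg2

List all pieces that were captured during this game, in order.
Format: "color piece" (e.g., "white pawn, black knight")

Tracking captures:
  Nxb5: captured black pawn

black pawn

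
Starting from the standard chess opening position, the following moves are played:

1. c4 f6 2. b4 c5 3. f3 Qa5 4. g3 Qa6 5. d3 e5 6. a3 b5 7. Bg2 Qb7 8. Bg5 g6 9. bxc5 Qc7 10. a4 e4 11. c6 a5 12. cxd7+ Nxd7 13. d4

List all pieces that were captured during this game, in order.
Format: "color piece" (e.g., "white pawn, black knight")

Tracking captures:
  bxc5: captured black pawn
  cxd7+: captured black pawn
  Nxd7: captured white pawn

black pawn, black pawn, white pawn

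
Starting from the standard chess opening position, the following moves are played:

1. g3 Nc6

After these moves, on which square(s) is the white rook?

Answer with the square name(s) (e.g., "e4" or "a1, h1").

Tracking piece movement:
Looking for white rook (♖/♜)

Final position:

  a b c d e f g h
  ─────────────────
8│♜ · ♝ ♛ ♚ ♝ ♞ ♜│8
7│♟ ♟ ♟ ♟ ♟ ♟ ♟ ♟│7
6│· · ♞ · · · · ·│6
5│· · · · · · · ·│5
4│· · · · · · · ·│4
3│· · · · · · ♙ ·│3
2│♙ ♙ ♙ ♙ ♙ ♙ · ♙│2
1│♖ ♘ ♗ ♕ ♔ ♗ ♘ ♖│1
  ─────────────────
  a b c d e f g h


a1, h1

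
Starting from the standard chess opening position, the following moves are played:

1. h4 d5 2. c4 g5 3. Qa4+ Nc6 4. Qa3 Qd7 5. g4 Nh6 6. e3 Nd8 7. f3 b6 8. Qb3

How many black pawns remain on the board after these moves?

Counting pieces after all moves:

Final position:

  a b c d e f g h
  ─────────────────
8│♜ · ♝ ♞ ♚ ♝ · ♜│8
7│♟ · ♟ ♛ ♟ ♟ · ♟│7
6│· ♟ · · · · · ♞│6
5│· · · ♟ · · ♟ ·│5
4│· · ♙ · · · ♙ ♙│4
3│· ♕ · · ♙ ♙ · ·│3
2│♙ ♙ · ♙ · · · ·│2
1│♖ ♘ ♗ · ♔ ♗ ♘ ♖│1
  ─────────────────
  a b c d e f g h


8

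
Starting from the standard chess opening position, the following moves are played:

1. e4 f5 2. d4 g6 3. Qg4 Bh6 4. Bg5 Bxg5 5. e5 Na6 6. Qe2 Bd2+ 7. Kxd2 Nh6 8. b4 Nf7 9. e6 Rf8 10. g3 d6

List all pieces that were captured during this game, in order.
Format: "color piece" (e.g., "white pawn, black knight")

Tracking captures:
  Bxg5: captured white bishop
  Kxd2: captured black bishop

white bishop, black bishop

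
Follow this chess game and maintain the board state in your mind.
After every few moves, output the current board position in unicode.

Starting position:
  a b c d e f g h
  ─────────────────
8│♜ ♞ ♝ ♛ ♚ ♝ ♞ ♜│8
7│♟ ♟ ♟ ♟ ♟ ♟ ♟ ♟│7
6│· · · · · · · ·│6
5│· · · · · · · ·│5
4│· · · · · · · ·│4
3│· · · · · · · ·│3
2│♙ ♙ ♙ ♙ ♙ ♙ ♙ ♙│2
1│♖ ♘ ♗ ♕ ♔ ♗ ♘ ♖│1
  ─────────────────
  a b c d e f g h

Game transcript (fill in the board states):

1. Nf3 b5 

  a b c d e f g h
  ─────────────────
8│♜ ♞ ♝ ♛ ♚ ♝ ♞ ♜│8
7│♟ · ♟ ♟ ♟ ♟ ♟ ♟│7
6│· · · · · · · ·│6
5│· ♟ · · · · · ·│5
4│· · · · · · · ·│4
3│· · · · · ♘ · ·│3
2│♙ ♙ ♙ ♙ ♙ ♙ ♙ ♙│2
1│♖ ♘ ♗ ♕ ♔ ♗ · ♖│1
  ─────────────────
  a b c d e f g h

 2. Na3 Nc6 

  a b c d e f g h
  ─────────────────
8│♜ · ♝ ♛ ♚ ♝ ♞ ♜│8
7│♟ · ♟ ♟ ♟ ♟ ♟ ♟│7
6│· · ♞ · · · · ·│6
5│· ♟ · · · · · ·│5
4│· · · · · · · ·│4
3│♘ · · · · ♘ · ·│3
2│♙ ♙ ♙ ♙ ♙ ♙ ♙ ♙│2
1│♖ · ♗ ♕ ♔ ♗ · ♖│1
  ─────────────────
  a b c d e f g h

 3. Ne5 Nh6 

  a b c d e f g h
  ─────────────────
8│♜ · ♝ ♛ ♚ ♝ · ♜│8
7│♟ · ♟ ♟ ♟ ♟ ♟ ♟│7
6│· · ♞ · · · · ♞│6
5│· ♟ · · ♘ · · ·│5
4│· · · · · · · ·│4
3│♘ · · · · · · ·│3
2│♙ ♙ ♙ ♙ ♙ ♙ ♙ ♙│2
1│♖ · ♗ ♕ ♔ ♗ · ♖│1
  ─────────────────
  a b c d e f g h

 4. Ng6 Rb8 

  a b c d e f g h
  ─────────────────
8│· ♜ ♝ ♛ ♚ ♝ · ♜│8
7│♟ · ♟ ♟ ♟ ♟ ♟ ♟│7
6│· · ♞ · · · ♘ ♞│6
5│· ♟ · · · · · ·│5
4│· · · · · · · ·│4
3│♘ · · · · · · ·│3
2│♙ ♙ ♙ ♙ ♙ ♙ ♙ ♙│2
1│♖ · ♗ ♕ ♔ ♗ · ♖│1
  ─────────────────
  a b c d e f g h



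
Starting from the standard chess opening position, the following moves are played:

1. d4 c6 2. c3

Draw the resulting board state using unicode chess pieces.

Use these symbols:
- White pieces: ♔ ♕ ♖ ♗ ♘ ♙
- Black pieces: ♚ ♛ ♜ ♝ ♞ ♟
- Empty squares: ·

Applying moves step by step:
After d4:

♜ ♞ ♝ ♛ ♚ ♝ ♞ ♜
♟ ♟ ♟ ♟ ♟ ♟ ♟ ♟
· · · · · · · ·
· · · · · · · ·
· · · ♙ · · · ·
· · · · · · · ·
♙ ♙ ♙ · ♙ ♙ ♙ ♙
♖ ♘ ♗ ♕ ♔ ♗ ♘ ♖


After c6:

♜ ♞ ♝ ♛ ♚ ♝ ♞ ♜
♟ ♟ · ♟ ♟ ♟ ♟ ♟
· · ♟ · · · · ·
· · · · · · · ·
· · · ♙ · · · ·
· · · · · · · ·
♙ ♙ ♙ · ♙ ♙ ♙ ♙
♖ ♘ ♗ ♕ ♔ ♗ ♘ ♖


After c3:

♜ ♞ ♝ ♛ ♚ ♝ ♞ ♜
♟ ♟ · ♟ ♟ ♟ ♟ ♟
· · ♟ · · · · ·
· · · · · · · ·
· · · ♙ · · · ·
· · ♙ · · · · ·
♙ ♙ · · ♙ ♙ ♙ ♙
♖ ♘ ♗ ♕ ♔ ♗ ♘ ♖



  a b c d e f g h
  ─────────────────
8│♜ ♞ ♝ ♛ ♚ ♝ ♞ ♜│8
7│♟ ♟ · ♟ ♟ ♟ ♟ ♟│7
6│· · ♟ · · · · ·│6
5│· · · · · · · ·│5
4│· · · ♙ · · · ·│4
3│· · ♙ · · · · ·│3
2│♙ ♙ · · ♙ ♙ ♙ ♙│2
1│♖ ♘ ♗ ♕ ♔ ♗ ♘ ♖│1
  ─────────────────
  a b c d e f g h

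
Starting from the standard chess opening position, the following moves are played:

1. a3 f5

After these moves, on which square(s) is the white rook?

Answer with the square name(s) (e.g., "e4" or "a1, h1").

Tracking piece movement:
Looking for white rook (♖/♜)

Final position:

  a b c d e f g h
  ─────────────────
8│♜ ♞ ♝ ♛ ♚ ♝ ♞ ♜│8
7│♟ ♟ ♟ ♟ ♟ · ♟ ♟│7
6│· · · · · · · ·│6
5│· · · · · ♟ · ·│5
4│· · · · · · · ·│4
3│♙ · · · · · · ·│3
2│· ♙ ♙ ♙ ♙ ♙ ♙ ♙│2
1│♖ ♘ ♗ ♕ ♔ ♗ ♘ ♖│1
  ─────────────────
  a b c d e f g h


a1, h1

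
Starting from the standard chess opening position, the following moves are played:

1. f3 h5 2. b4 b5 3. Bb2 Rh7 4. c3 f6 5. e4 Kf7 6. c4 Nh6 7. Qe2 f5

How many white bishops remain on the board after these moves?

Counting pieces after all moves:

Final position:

  a b c d e f g h
  ─────────────────
8│♜ ♞ ♝ ♛ · ♝ · ·│8
7│♟ · ♟ ♟ ♟ ♚ ♟ ♜│7
6│· · · · · · · ♞│6
5│· ♟ · · · ♟ · ♟│5
4│· ♙ ♙ · ♙ · · ·│4
3│· · · · · ♙ · ·│3
2│♙ ♗ · ♙ ♕ · ♙ ♙│2
1│♖ ♘ · · ♔ ♗ ♘ ♖│1
  ─────────────────
  a b c d e f g h


2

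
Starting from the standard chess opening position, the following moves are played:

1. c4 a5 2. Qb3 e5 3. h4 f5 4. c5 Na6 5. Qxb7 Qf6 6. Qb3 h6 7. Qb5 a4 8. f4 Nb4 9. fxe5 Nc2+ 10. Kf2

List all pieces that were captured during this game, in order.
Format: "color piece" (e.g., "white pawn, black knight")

Tracking captures:
  Qxb7: captured black pawn
  fxe5: captured black pawn

black pawn, black pawn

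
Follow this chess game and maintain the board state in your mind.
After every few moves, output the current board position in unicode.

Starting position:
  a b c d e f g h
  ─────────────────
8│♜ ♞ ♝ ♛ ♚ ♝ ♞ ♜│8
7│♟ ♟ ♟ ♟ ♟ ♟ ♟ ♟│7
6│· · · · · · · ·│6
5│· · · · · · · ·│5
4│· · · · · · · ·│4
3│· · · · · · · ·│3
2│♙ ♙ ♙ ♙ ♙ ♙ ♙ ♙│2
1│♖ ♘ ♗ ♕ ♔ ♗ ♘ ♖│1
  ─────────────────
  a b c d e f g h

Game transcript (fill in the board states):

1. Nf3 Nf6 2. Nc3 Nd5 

  a b c d e f g h
  ─────────────────
8│♜ ♞ ♝ ♛ ♚ ♝ · ♜│8
7│♟ ♟ ♟ ♟ ♟ ♟ ♟ ♟│7
6│· · · · · · · ·│6
5│· · · ♞ · · · ·│5
4│· · · · · · · ·│4
3│· · ♘ · · ♘ · ·│3
2│♙ ♙ ♙ ♙ ♙ ♙ ♙ ♙│2
1│♖ · ♗ ♕ ♔ ♗ · ♖│1
  ─────────────────
  a b c d e f g h

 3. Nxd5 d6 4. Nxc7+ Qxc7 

  a b c d e f g h
  ─────────────────
8│♜ ♞ ♝ · ♚ ♝ · ♜│8
7│♟ ♟ ♛ · ♟ ♟ ♟ ♟│7
6│· · · ♟ · · · ·│6
5│· · · · · · · ·│5
4│· · · · · · · ·│4
3│· · · · · ♘ · ·│3
2│♙ ♙ ♙ ♙ ♙ ♙ ♙ ♙│2
1│♖ · ♗ ♕ ♔ ♗ · ♖│1
  ─────────────────
  a b c d e f g h

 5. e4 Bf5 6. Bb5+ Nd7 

  a b c d e f g h
  ─────────────────
8│♜ · · · ♚ ♝ · ♜│8
7│♟ ♟ ♛ ♞ ♟ ♟ ♟ ♟│7
6│· · · ♟ · · · ·│6
5│· ♗ · · · ♝ · ·│5
4│· · · · ♙ · · ·│4
3│· · · · · ♘ · ·│3
2│♙ ♙ ♙ ♙ · ♙ ♙ ♙│2
1│♖ · ♗ ♕ ♔ · · ♖│1
  ─────────────────
  a b c d e f g h

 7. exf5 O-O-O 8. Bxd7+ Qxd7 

  a b c d e f g h
  ─────────────────
8│· · ♚ ♜ · ♝ · ♜│8
7│♟ ♟ · ♛ ♟ ♟ ♟ ♟│7
6│· · · ♟ · · · ·│6
5│· · · · · ♙ · ·│5
4│· · · · · · · ·│4
3│· · · · · ♘ · ·│3
2│♙ ♙ ♙ ♙ · ♙ ♙ ♙│2
1│♖ · ♗ ♕ ♔ · · ♖│1
  ─────────────────
  a b c d e f g h

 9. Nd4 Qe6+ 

  a b c d e f g h
  ─────────────────
8│· · ♚ ♜ · ♝ · ♜│8
7│♟ ♟ · · ♟ ♟ ♟ ♟│7
6│· · · ♟ ♛ · · ·│6
5│· · · · · ♙ · ·│5
4│· · · ♘ · · · ·│4
3│· · · · · · · ·│3
2│♙ ♙ ♙ ♙ · ♙ ♙ ♙│2
1│♖ · ♗ ♕ ♔ · · ♖│1
  ─────────────────
  a b c d e f g h


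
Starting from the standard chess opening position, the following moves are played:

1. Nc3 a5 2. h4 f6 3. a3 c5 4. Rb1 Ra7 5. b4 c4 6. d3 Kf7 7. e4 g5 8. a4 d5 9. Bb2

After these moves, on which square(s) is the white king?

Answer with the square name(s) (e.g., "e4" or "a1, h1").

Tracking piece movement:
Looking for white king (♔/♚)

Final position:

  a b c d e f g h
  ─────────────────
8│· ♞ ♝ ♛ · ♝ ♞ ♜│8
7│♜ ♟ · · ♟ ♚ · ♟│7
6│· · · · · ♟ · ·│6
5│♟ · · ♟ · · ♟ ·│5
4│♙ ♙ ♟ · ♙ · · ♙│4
3│· · ♘ ♙ · · · ·│3
2│· ♗ ♙ · · ♙ ♙ ·│2
1│· ♖ · ♕ ♔ ♗ ♘ ♖│1
  ─────────────────
  a b c d e f g h


e1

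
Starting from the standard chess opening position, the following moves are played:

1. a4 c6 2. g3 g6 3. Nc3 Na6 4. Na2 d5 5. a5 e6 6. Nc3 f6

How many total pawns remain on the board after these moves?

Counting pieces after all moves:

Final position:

  a b c d e f g h
  ─────────────────
8│♜ · ♝ ♛ ♚ ♝ ♞ ♜│8
7│♟ ♟ · · · · · ♟│7
6│♞ · ♟ · ♟ ♟ ♟ ·│6
5│♙ · · ♟ · · · ·│5
4│· · · · · · · ·│4
3│· · ♘ · · · ♙ ·│3
2│· ♙ ♙ ♙ ♙ ♙ · ♙│2
1│♖ · ♗ ♕ ♔ ♗ ♘ ♖│1
  ─────────────────
  a b c d e f g h


16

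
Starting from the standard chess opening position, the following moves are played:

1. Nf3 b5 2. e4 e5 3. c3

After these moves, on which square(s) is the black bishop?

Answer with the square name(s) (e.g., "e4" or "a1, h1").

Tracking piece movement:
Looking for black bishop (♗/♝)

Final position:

  a b c d e f g h
  ─────────────────
8│♜ ♞ ♝ ♛ ♚ ♝ ♞ ♜│8
7│♟ · ♟ ♟ · ♟ ♟ ♟│7
6│· · · · · · · ·│6
5│· ♟ · · ♟ · · ·│5
4│· · · · ♙ · · ·│4
3│· · ♙ · · ♘ · ·│3
2│♙ ♙ · ♙ · ♙ ♙ ♙│2
1│♖ ♘ ♗ ♕ ♔ ♗ · ♖│1
  ─────────────────
  a b c d e f g h


c8, f8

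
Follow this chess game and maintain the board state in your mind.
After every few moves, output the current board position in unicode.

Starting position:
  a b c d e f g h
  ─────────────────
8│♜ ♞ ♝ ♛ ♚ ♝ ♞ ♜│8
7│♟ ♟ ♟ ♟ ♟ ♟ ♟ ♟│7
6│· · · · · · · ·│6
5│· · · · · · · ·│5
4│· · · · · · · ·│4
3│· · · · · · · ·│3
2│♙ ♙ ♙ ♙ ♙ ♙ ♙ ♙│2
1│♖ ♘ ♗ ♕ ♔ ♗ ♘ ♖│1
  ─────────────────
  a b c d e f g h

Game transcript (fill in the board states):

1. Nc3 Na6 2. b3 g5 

  a b c d e f g h
  ─────────────────
8│♜ · ♝ ♛ ♚ ♝ ♞ ♜│8
7│♟ ♟ ♟ ♟ ♟ ♟ · ♟│7
6│♞ · · · · · · ·│6
5│· · · · · · ♟ ·│5
4│· · · · · · · ·│4
3│· ♙ ♘ · · · · ·│3
2│♙ · ♙ ♙ ♙ ♙ ♙ ♙│2
1│♖ · ♗ ♕ ♔ ♗ ♘ ♖│1
  ─────────────────
  a b c d e f g h

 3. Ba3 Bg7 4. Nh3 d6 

  a b c d e f g h
  ─────────────────
8│♜ · ♝ ♛ ♚ · ♞ ♜│8
7│♟ ♟ ♟ · ♟ ♟ ♝ ♟│7
6│♞ · · ♟ · · · ·│6
5│· · · · · · ♟ ·│5
4│· · · · · · · ·│4
3│♗ ♙ ♘ · · · · ♘│3
2│♙ · ♙ ♙ ♙ ♙ ♙ ♙│2
1│♖ · · ♕ ♔ ♗ · ♖│1
  ─────────────────
  a b c d e f g h

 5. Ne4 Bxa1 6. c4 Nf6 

  a b c d e f g h
  ─────────────────
8│♜ · ♝ ♛ ♚ · · ♜│8
7│♟ ♟ ♟ · ♟ ♟ · ♟│7
6│♞ · · ♟ · ♞ · ·│6
5│· · · · · · ♟ ·│5
4│· · ♙ · ♘ · · ·│4
3│♗ ♙ · · · · · ♘│3
2│♙ · · ♙ ♙ ♙ ♙ ♙│2
1│♝ · · ♕ ♔ ♗ · ♖│1
  ─────────────────
  a b c d e f g h

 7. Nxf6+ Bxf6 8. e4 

  a b c d e f g h
  ─────────────────
8│♜ · ♝ ♛ ♚ · · ♜│8
7│♟ ♟ ♟ · ♟ ♟ · ♟│7
6│♞ · · ♟ · ♝ · ·│6
5│· · · · · · ♟ ·│5
4│· · ♙ · ♙ · · ·│4
3│♗ ♙ · · · · · ♘│3
2│♙ · · ♙ · ♙ ♙ ♙│2
1│· · · ♕ ♔ ♗ · ♖│1
  ─────────────────
  a b c d e f g h


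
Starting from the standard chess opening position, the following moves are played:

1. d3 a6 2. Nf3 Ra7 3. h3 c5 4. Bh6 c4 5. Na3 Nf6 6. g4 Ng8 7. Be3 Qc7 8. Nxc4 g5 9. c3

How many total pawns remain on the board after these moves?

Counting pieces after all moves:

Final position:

  a b c d e f g h
  ─────────────────
8│· ♞ ♝ · ♚ ♝ ♞ ♜│8
7│♜ ♟ ♛ ♟ ♟ ♟ · ♟│7
6│♟ · · · · · · ·│6
5│· · · · · · ♟ ·│5
4│· · ♘ · · · ♙ ·│4
3│· · ♙ ♙ ♗ ♘ · ♙│3
2│♙ ♙ · · ♙ ♙ · ·│2
1│♖ · · ♕ ♔ ♗ · ♖│1
  ─────────────────
  a b c d e f g h


15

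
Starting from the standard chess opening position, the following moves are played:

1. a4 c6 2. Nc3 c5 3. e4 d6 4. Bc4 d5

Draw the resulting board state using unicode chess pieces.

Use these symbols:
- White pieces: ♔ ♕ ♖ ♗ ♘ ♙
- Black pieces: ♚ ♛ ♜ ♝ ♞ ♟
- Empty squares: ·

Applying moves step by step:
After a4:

♜ ♞ ♝ ♛ ♚ ♝ ♞ ♜
♟ ♟ ♟ ♟ ♟ ♟ ♟ ♟
· · · · · · · ·
· · · · · · · ·
♙ · · · · · · ·
· · · · · · · ·
· ♙ ♙ ♙ ♙ ♙ ♙ ♙
♖ ♘ ♗ ♕ ♔ ♗ ♘ ♖


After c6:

♜ ♞ ♝ ♛ ♚ ♝ ♞ ♜
♟ ♟ · ♟ ♟ ♟ ♟ ♟
· · ♟ · · · · ·
· · · · · · · ·
♙ · · · · · · ·
· · · · · · · ·
· ♙ ♙ ♙ ♙ ♙ ♙ ♙
♖ ♘ ♗ ♕ ♔ ♗ ♘ ♖


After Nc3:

♜ ♞ ♝ ♛ ♚ ♝ ♞ ♜
♟ ♟ · ♟ ♟ ♟ ♟ ♟
· · ♟ · · · · ·
· · · · · · · ·
♙ · · · · · · ·
· · ♘ · · · · ·
· ♙ ♙ ♙ ♙ ♙ ♙ ♙
♖ · ♗ ♕ ♔ ♗ ♘ ♖


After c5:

♜ ♞ ♝ ♛ ♚ ♝ ♞ ♜
♟ ♟ · ♟ ♟ ♟ ♟ ♟
· · · · · · · ·
· · ♟ · · · · ·
♙ · · · · · · ·
· · ♘ · · · · ·
· ♙ ♙ ♙ ♙ ♙ ♙ ♙
♖ · ♗ ♕ ♔ ♗ ♘ ♖


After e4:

♜ ♞ ♝ ♛ ♚ ♝ ♞ ♜
♟ ♟ · ♟ ♟ ♟ ♟ ♟
· · · · · · · ·
· · ♟ · · · · ·
♙ · · · ♙ · · ·
· · ♘ · · · · ·
· ♙ ♙ ♙ · ♙ ♙ ♙
♖ · ♗ ♕ ♔ ♗ ♘ ♖


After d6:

♜ ♞ ♝ ♛ ♚ ♝ ♞ ♜
♟ ♟ · · ♟ ♟ ♟ ♟
· · · ♟ · · · ·
· · ♟ · · · · ·
♙ · · · ♙ · · ·
· · ♘ · · · · ·
· ♙ ♙ ♙ · ♙ ♙ ♙
♖ · ♗ ♕ ♔ ♗ ♘ ♖


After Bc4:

♜ ♞ ♝ ♛ ♚ ♝ ♞ ♜
♟ ♟ · · ♟ ♟ ♟ ♟
· · · ♟ · · · ·
· · ♟ · · · · ·
♙ · ♗ · ♙ · · ·
· · ♘ · · · · ·
· ♙ ♙ ♙ · ♙ ♙ ♙
♖ · ♗ ♕ ♔ · ♘ ♖


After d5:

♜ ♞ ♝ ♛ ♚ ♝ ♞ ♜
♟ ♟ · · ♟ ♟ ♟ ♟
· · · · · · · ·
· · ♟ ♟ · · · ·
♙ · ♗ · ♙ · · ·
· · ♘ · · · · ·
· ♙ ♙ ♙ · ♙ ♙ ♙
♖ · ♗ ♕ ♔ · ♘ ♖



  a b c d e f g h
  ─────────────────
8│♜ ♞ ♝ ♛ ♚ ♝ ♞ ♜│8
7│♟ ♟ · · ♟ ♟ ♟ ♟│7
6│· · · · · · · ·│6
5│· · ♟ ♟ · · · ·│5
4│♙ · ♗ · ♙ · · ·│4
3│· · ♘ · · · · ·│3
2│· ♙ ♙ ♙ · ♙ ♙ ♙│2
1│♖ · ♗ ♕ ♔ · ♘ ♖│1
  ─────────────────
  a b c d e f g h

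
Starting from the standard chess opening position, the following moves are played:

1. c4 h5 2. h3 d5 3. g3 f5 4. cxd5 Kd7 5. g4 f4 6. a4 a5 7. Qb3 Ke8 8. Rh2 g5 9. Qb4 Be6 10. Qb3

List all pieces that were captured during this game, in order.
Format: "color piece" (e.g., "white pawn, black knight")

Tracking captures:
  cxd5: captured black pawn

black pawn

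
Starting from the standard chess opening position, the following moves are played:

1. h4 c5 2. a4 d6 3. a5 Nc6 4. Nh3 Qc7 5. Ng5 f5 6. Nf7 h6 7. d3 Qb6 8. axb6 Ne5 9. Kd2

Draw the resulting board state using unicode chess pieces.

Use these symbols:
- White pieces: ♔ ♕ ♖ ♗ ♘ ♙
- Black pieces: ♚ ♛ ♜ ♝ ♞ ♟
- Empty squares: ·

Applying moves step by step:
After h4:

♜ ♞ ♝ ♛ ♚ ♝ ♞ ♜
♟ ♟ ♟ ♟ ♟ ♟ ♟ ♟
· · · · · · · ·
· · · · · · · ·
· · · · · · · ♙
· · · · · · · ·
♙ ♙ ♙ ♙ ♙ ♙ ♙ ·
♖ ♘ ♗ ♕ ♔ ♗ ♘ ♖


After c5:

♜ ♞ ♝ ♛ ♚ ♝ ♞ ♜
♟ ♟ · ♟ ♟ ♟ ♟ ♟
· · · · · · · ·
· · ♟ · · · · ·
· · · · · · · ♙
· · · · · · · ·
♙ ♙ ♙ ♙ ♙ ♙ ♙ ·
♖ ♘ ♗ ♕ ♔ ♗ ♘ ♖


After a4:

♜ ♞ ♝ ♛ ♚ ♝ ♞ ♜
♟ ♟ · ♟ ♟ ♟ ♟ ♟
· · · · · · · ·
· · ♟ · · · · ·
♙ · · · · · · ♙
· · · · · · · ·
· ♙ ♙ ♙ ♙ ♙ ♙ ·
♖ ♘ ♗ ♕ ♔ ♗ ♘ ♖


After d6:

♜ ♞ ♝ ♛ ♚ ♝ ♞ ♜
♟ ♟ · · ♟ ♟ ♟ ♟
· · · ♟ · · · ·
· · ♟ · · · · ·
♙ · · · · · · ♙
· · · · · · · ·
· ♙ ♙ ♙ ♙ ♙ ♙ ·
♖ ♘ ♗ ♕ ♔ ♗ ♘ ♖


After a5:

♜ ♞ ♝ ♛ ♚ ♝ ♞ ♜
♟ ♟ · · ♟ ♟ ♟ ♟
· · · ♟ · · · ·
♙ · ♟ · · · · ·
· · · · · · · ♙
· · · · · · · ·
· ♙ ♙ ♙ ♙ ♙ ♙ ·
♖ ♘ ♗ ♕ ♔ ♗ ♘ ♖


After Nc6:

♜ · ♝ ♛ ♚ ♝ ♞ ♜
♟ ♟ · · ♟ ♟ ♟ ♟
· · ♞ ♟ · · · ·
♙ · ♟ · · · · ·
· · · · · · · ♙
· · · · · · · ·
· ♙ ♙ ♙ ♙ ♙ ♙ ·
♖ ♘ ♗ ♕ ♔ ♗ ♘ ♖


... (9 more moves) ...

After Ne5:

♜ · ♝ · ♚ ♝ ♞ ♜
♟ ♟ · · ♟ ♘ ♟ ·
· ♙ · ♟ · · · ♟
· · ♟ · ♞ ♟ · ·
· · · · · · · ♙
· · · ♙ · · · ·
· ♙ ♙ · ♙ ♙ ♙ ·
♖ ♘ ♗ ♕ ♔ ♗ · ♖


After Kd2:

♜ · ♝ · ♚ ♝ ♞ ♜
♟ ♟ · · ♟ ♘ ♟ ·
· ♙ · ♟ · · · ♟
· · ♟ · ♞ ♟ · ·
· · · · · · · ♙
· · · ♙ · · · ·
· ♙ ♙ ♔ ♙ ♙ ♙ ·
♖ ♘ ♗ ♕ · ♗ · ♖



  a b c d e f g h
  ─────────────────
8│♜ · ♝ · ♚ ♝ ♞ ♜│8
7│♟ ♟ · · ♟ ♘ ♟ ·│7
6│· ♙ · ♟ · · · ♟│6
5│· · ♟ · ♞ ♟ · ·│5
4│· · · · · · · ♙│4
3│· · · ♙ · · · ·│3
2│· ♙ ♙ ♔ ♙ ♙ ♙ ·│2
1│♖ ♘ ♗ ♕ · ♗ · ♖│1
  ─────────────────
  a b c d e f g h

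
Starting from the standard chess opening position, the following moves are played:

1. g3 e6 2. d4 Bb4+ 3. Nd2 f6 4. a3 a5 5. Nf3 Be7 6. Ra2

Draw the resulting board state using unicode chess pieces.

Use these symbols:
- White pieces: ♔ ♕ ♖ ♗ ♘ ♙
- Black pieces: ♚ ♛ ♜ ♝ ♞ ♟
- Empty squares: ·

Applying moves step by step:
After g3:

♜ ♞ ♝ ♛ ♚ ♝ ♞ ♜
♟ ♟ ♟ ♟ ♟ ♟ ♟ ♟
· · · · · · · ·
· · · · · · · ·
· · · · · · · ·
· · · · · · ♙ ·
♙ ♙ ♙ ♙ ♙ ♙ · ♙
♖ ♘ ♗ ♕ ♔ ♗ ♘ ♖


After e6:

♜ ♞ ♝ ♛ ♚ ♝ ♞ ♜
♟ ♟ ♟ ♟ · ♟ ♟ ♟
· · · · ♟ · · ·
· · · · · · · ·
· · · · · · · ·
· · · · · · ♙ ·
♙ ♙ ♙ ♙ ♙ ♙ · ♙
♖ ♘ ♗ ♕ ♔ ♗ ♘ ♖


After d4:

♜ ♞ ♝ ♛ ♚ ♝ ♞ ♜
♟ ♟ ♟ ♟ · ♟ ♟ ♟
· · · · ♟ · · ·
· · · · · · · ·
· · · ♙ · · · ·
· · · · · · ♙ ·
♙ ♙ ♙ · ♙ ♙ · ♙
♖ ♘ ♗ ♕ ♔ ♗ ♘ ♖


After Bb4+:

♜ ♞ ♝ ♛ ♚ · ♞ ♜
♟ ♟ ♟ ♟ · ♟ ♟ ♟
· · · · ♟ · · ·
· · · · · · · ·
· ♝ · ♙ · · · ·
· · · · · · ♙ ·
♙ ♙ ♙ · ♙ ♙ · ♙
♖ ♘ ♗ ♕ ♔ ♗ ♘ ♖


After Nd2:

♜ ♞ ♝ ♛ ♚ · ♞ ♜
♟ ♟ ♟ ♟ · ♟ ♟ ♟
· · · · ♟ · · ·
· · · · · · · ·
· ♝ · ♙ · · · ·
· · · · · · ♙ ·
♙ ♙ ♙ ♘ ♙ ♙ · ♙
♖ · ♗ ♕ ♔ ♗ ♘ ♖


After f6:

♜ ♞ ♝ ♛ ♚ · ♞ ♜
♟ ♟ ♟ ♟ · · ♟ ♟
· · · · ♟ ♟ · ·
· · · · · · · ·
· ♝ · ♙ · · · ·
· · · · · · ♙ ·
♙ ♙ ♙ ♘ ♙ ♙ · ♙
♖ · ♗ ♕ ♔ ♗ ♘ ♖


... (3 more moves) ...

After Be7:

♜ ♞ ♝ ♛ ♚ · ♞ ♜
· ♟ ♟ ♟ ♝ · ♟ ♟
· · · · ♟ ♟ · ·
♟ · · · · · · ·
· · · ♙ · · · ·
♙ · · · · ♘ ♙ ·
· ♙ ♙ ♘ ♙ ♙ · ♙
♖ · ♗ ♕ ♔ ♗ · ♖


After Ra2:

♜ ♞ ♝ ♛ ♚ · ♞ ♜
· ♟ ♟ ♟ ♝ · ♟ ♟
· · · · ♟ ♟ · ·
♟ · · · · · · ·
· · · ♙ · · · ·
♙ · · · · ♘ ♙ ·
♖ ♙ ♙ ♘ ♙ ♙ · ♙
· · ♗ ♕ ♔ ♗ · ♖



  a b c d e f g h
  ─────────────────
8│♜ ♞ ♝ ♛ ♚ · ♞ ♜│8
7│· ♟ ♟ ♟ ♝ · ♟ ♟│7
6│· · · · ♟ ♟ · ·│6
5│♟ · · · · · · ·│5
4│· · · ♙ · · · ·│4
3│♙ · · · · ♘ ♙ ·│3
2│♖ ♙ ♙ ♘ ♙ ♙ · ♙│2
1│· · ♗ ♕ ♔ ♗ · ♖│1
  ─────────────────
  a b c d e f g h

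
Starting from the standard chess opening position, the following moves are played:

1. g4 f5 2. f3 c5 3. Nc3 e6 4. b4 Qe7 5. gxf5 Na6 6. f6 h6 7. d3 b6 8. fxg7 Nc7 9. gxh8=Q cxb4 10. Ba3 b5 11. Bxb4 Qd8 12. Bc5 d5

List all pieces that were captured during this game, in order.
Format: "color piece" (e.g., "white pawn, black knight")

Tracking captures:
  gxf5: captured black pawn
  fxg7: captured black pawn
  gxh8=Q: captured black rook
  cxb4: captured white pawn
  Bxb4: captured black pawn

black pawn, black pawn, black rook, white pawn, black pawn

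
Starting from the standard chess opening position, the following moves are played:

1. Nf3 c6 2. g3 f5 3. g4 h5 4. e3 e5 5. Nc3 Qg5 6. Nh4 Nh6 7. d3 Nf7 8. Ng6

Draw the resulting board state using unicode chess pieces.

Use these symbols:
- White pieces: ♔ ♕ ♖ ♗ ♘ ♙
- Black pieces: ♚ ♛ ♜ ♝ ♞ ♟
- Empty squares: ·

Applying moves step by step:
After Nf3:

♜ ♞ ♝ ♛ ♚ ♝ ♞ ♜
♟ ♟ ♟ ♟ ♟ ♟ ♟ ♟
· · · · · · · ·
· · · · · · · ·
· · · · · · · ·
· · · · · ♘ · ·
♙ ♙ ♙ ♙ ♙ ♙ ♙ ♙
♖ ♘ ♗ ♕ ♔ ♗ · ♖


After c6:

♜ ♞ ♝ ♛ ♚ ♝ ♞ ♜
♟ ♟ · ♟ ♟ ♟ ♟ ♟
· · ♟ · · · · ·
· · · · · · · ·
· · · · · · · ·
· · · · · ♘ · ·
♙ ♙ ♙ ♙ ♙ ♙ ♙ ♙
♖ ♘ ♗ ♕ ♔ ♗ · ♖


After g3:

♜ ♞ ♝ ♛ ♚ ♝ ♞ ♜
♟ ♟ · ♟ ♟ ♟ ♟ ♟
· · ♟ · · · · ·
· · · · · · · ·
· · · · · · · ·
· · · · · ♘ ♙ ·
♙ ♙ ♙ ♙ ♙ ♙ · ♙
♖ ♘ ♗ ♕ ♔ ♗ · ♖


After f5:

♜ ♞ ♝ ♛ ♚ ♝ ♞ ♜
♟ ♟ · ♟ ♟ · ♟ ♟
· · ♟ · · · · ·
· · · · · ♟ · ·
· · · · · · · ·
· · · · · ♘ ♙ ·
♙ ♙ ♙ ♙ ♙ ♙ · ♙
♖ ♘ ♗ ♕ ♔ ♗ · ♖


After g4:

♜ ♞ ♝ ♛ ♚ ♝ ♞ ♜
♟ ♟ · ♟ ♟ · ♟ ♟
· · ♟ · · · · ·
· · · · · ♟ · ·
· · · · · · ♙ ·
· · · · · ♘ · ·
♙ ♙ ♙ ♙ ♙ ♙ · ♙
♖ ♘ ♗ ♕ ♔ ♗ · ♖


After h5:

♜ ♞ ♝ ♛ ♚ ♝ ♞ ♜
♟ ♟ · ♟ ♟ · ♟ ·
· · ♟ · · · · ·
· · · · · ♟ · ♟
· · · · · · ♙ ·
· · · · · ♘ · ·
♙ ♙ ♙ ♙ ♙ ♙ · ♙
♖ ♘ ♗ ♕ ♔ ♗ · ♖


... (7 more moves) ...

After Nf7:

♜ ♞ ♝ · ♚ ♝ · ♜
♟ ♟ · ♟ · ♞ ♟ ·
· · ♟ · · · · ·
· · · · ♟ ♟ ♛ ♟
· · · · · · ♙ ♘
· · ♘ ♙ ♙ · · ·
♙ ♙ ♙ · · ♙ · ♙
♖ · ♗ ♕ ♔ ♗ · ♖


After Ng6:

♜ ♞ ♝ · ♚ ♝ · ♜
♟ ♟ · ♟ · ♞ ♟ ·
· · ♟ · · · ♘ ·
· · · · ♟ ♟ ♛ ♟
· · · · · · ♙ ·
· · ♘ ♙ ♙ · · ·
♙ ♙ ♙ · · ♙ · ♙
♖ · ♗ ♕ ♔ ♗ · ♖



  a b c d e f g h
  ─────────────────
8│♜ ♞ ♝ · ♚ ♝ · ♜│8
7│♟ ♟ · ♟ · ♞ ♟ ·│7
6│· · ♟ · · · ♘ ·│6
5│· · · · ♟ ♟ ♛ ♟│5
4│· · · · · · ♙ ·│4
3│· · ♘ ♙ ♙ · · ·│3
2│♙ ♙ ♙ · · ♙ · ♙│2
1│♖ · ♗ ♕ ♔ ♗ · ♖│1
  ─────────────────
  a b c d e f g h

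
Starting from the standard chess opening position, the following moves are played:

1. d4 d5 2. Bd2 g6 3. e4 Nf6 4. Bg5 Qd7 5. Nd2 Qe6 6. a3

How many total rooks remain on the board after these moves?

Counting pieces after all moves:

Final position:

  a b c d e f g h
  ─────────────────
8│♜ ♞ ♝ · ♚ ♝ · ♜│8
7│♟ ♟ ♟ · ♟ ♟ · ♟│7
6│· · · · ♛ ♞ ♟ ·│6
5│· · · ♟ · · ♗ ·│5
4│· · · ♙ ♙ · · ·│4
3│♙ · · · · · · ·│3
2│· ♙ ♙ ♘ · ♙ ♙ ♙│2
1│♖ · · ♕ ♔ ♗ ♘ ♖│1
  ─────────────────
  a b c d e f g h


4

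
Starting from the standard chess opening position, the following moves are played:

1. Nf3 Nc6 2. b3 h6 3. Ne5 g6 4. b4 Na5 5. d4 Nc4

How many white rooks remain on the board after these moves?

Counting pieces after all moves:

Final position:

  a b c d e f g h
  ─────────────────
8│♜ · ♝ ♛ ♚ ♝ ♞ ♜│8
7│♟ ♟ ♟ ♟ ♟ ♟ · ·│7
6│· · · · · · ♟ ♟│6
5│· · · · ♘ · · ·│5
4│· ♙ ♞ ♙ · · · ·│4
3│· · · · · · · ·│3
2│♙ · ♙ · ♙ ♙ ♙ ♙│2
1│♖ ♘ ♗ ♕ ♔ ♗ · ♖│1
  ─────────────────
  a b c d e f g h


2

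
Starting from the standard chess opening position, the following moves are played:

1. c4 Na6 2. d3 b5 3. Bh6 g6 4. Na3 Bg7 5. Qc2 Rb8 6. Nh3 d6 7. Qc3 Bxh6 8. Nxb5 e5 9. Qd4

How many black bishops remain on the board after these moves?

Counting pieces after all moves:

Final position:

  a b c d e f g h
  ─────────────────
8│· ♜ ♝ ♛ ♚ · ♞ ♜│8
7│♟ · ♟ · · ♟ · ♟│7
6│♞ · · ♟ · · ♟ ♝│6
5│· ♘ · · ♟ · · ·│5
4│· · ♙ ♕ · · · ·│4
3│· · · ♙ · · · ♘│3
2│♙ ♙ · · ♙ ♙ ♙ ♙│2
1│♖ · · · ♔ ♗ · ♖│1
  ─────────────────
  a b c d e f g h


2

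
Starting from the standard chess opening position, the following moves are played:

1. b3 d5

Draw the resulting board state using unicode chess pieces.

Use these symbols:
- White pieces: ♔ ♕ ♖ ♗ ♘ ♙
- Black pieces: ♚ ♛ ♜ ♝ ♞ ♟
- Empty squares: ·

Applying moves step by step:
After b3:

♜ ♞ ♝ ♛ ♚ ♝ ♞ ♜
♟ ♟ ♟ ♟ ♟ ♟ ♟ ♟
· · · · · · · ·
· · · · · · · ·
· · · · · · · ·
· ♙ · · · · · ·
♙ · ♙ ♙ ♙ ♙ ♙ ♙
♖ ♘ ♗ ♕ ♔ ♗ ♘ ♖


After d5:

♜ ♞ ♝ ♛ ♚ ♝ ♞ ♜
♟ ♟ ♟ · ♟ ♟ ♟ ♟
· · · · · · · ·
· · · ♟ · · · ·
· · · · · · · ·
· ♙ · · · · · ·
♙ · ♙ ♙ ♙ ♙ ♙ ♙
♖ ♘ ♗ ♕ ♔ ♗ ♘ ♖



  a b c d e f g h
  ─────────────────
8│♜ ♞ ♝ ♛ ♚ ♝ ♞ ♜│8
7│♟ ♟ ♟ · ♟ ♟ ♟ ♟│7
6│· · · · · · · ·│6
5│· · · ♟ · · · ·│5
4│· · · · · · · ·│4
3│· ♙ · · · · · ·│3
2│♙ · ♙ ♙ ♙ ♙ ♙ ♙│2
1│♖ ♘ ♗ ♕ ♔ ♗ ♘ ♖│1
  ─────────────────
  a b c d e f g h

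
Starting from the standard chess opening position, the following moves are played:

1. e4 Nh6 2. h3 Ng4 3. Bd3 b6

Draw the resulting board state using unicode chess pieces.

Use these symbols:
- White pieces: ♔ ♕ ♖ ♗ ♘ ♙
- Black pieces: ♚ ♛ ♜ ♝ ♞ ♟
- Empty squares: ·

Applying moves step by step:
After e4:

♜ ♞ ♝ ♛ ♚ ♝ ♞ ♜
♟ ♟ ♟ ♟ ♟ ♟ ♟ ♟
· · · · · · · ·
· · · · · · · ·
· · · · ♙ · · ·
· · · · · · · ·
♙ ♙ ♙ ♙ · ♙ ♙ ♙
♖ ♘ ♗ ♕ ♔ ♗ ♘ ♖


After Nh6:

♜ ♞ ♝ ♛ ♚ ♝ · ♜
♟ ♟ ♟ ♟ ♟ ♟ ♟ ♟
· · · · · · · ♞
· · · · · · · ·
· · · · ♙ · · ·
· · · · · · · ·
♙ ♙ ♙ ♙ · ♙ ♙ ♙
♖ ♘ ♗ ♕ ♔ ♗ ♘ ♖


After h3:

♜ ♞ ♝ ♛ ♚ ♝ · ♜
♟ ♟ ♟ ♟ ♟ ♟ ♟ ♟
· · · · · · · ♞
· · · · · · · ·
· · · · ♙ · · ·
· · · · · · · ♙
♙ ♙ ♙ ♙ · ♙ ♙ ·
♖ ♘ ♗ ♕ ♔ ♗ ♘ ♖


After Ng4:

♜ ♞ ♝ ♛ ♚ ♝ · ♜
♟ ♟ ♟ ♟ ♟ ♟ ♟ ♟
· · · · · · · ·
· · · · · · · ·
· · · · ♙ · ♞ ·
· · · · · · · ♙
♙ ♙ ♙ ♙ · ♙ ♙ ·
♖ ♘ ♗ ♕ ♔ ♗ ♘ ♖


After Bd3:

♜ ♞ ♝ ♛ ♚ ♝ · ♜
♟ ♟ ♟ ♟ ♟ ♟ ♟ ♟
· · · · · · · ·
· · · · · · · ·
· · · · ♙ · ♞ ·
· · · ♗ · · · ♙
♙ ♙ ♙ ♙ · ♙ ♙ ·
♖ ♘ ♗ ♕ ♔ · ♘ ♖


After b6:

♜ ♞ ♝ ♛ ♚ ♝ · ♜
♟ · ♟ ♟ ♟ ♟ ♟ ♟
· ♟ · · · · · ·
· · · · · · · ·
· · · · ♙ · ♞ ·
· · · ♗ · · · ♙
♙ ♙ ♙ ♙ · ♙ ♙ ·
♖ ♘ ♗ ♕ ♔ · ♘ ♖



  a b c d e f g h
  ─────────────────
8│♜ ♞ ♝ ♛ ♚ ♝ · ♜│8
7│♟ · ♟ ♟ ♟ ♟ ♟ ♟│7
6│· ♟ · · · · · ·│6
5│· · · · · · · ·│5
4│· · · · ♙ · ♞ ·│4
3│· · · ♗ · · · ♙│3
2│♙ ♙ ♙ ♙ · ♙ ♙ ·│2
1│♖ ♘ ♗ ♕ ♔ · ♘ ♖│1
  ─────────────────
  a b c d e f g h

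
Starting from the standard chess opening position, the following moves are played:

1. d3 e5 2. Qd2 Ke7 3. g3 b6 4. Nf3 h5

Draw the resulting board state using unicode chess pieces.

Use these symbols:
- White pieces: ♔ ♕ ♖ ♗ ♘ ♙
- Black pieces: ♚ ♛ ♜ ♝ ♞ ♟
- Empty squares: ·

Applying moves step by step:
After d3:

♜ ♞ ♝ ♛ ♚ ♝ ♞ ♜
♟ ♟ ♟ ♟ ♟ ♟ ♟ ♟
· · · · · · · ·
· · · · · · · ·
· · · · · · · ·
· · · ♙ · · · ·
♙ ♙ ♙ · ♙ ♙ ♙ ♙
♖ ♘ ♗ ♕ ♔ ♗ ♘ ♖


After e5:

♜ ♞ ♝ ♛ ♚ ♝ ♞ ♜
♟ ♟ ♟ ♟ · ♟ ♟ ♟
· · · · · · · ·
· · · · ♟ · · ·
· · · · · · · ·
· · · ♙ · · · ·
♙ ♙ ♙ · ♙ ♙ ♙ ♙
♖ ♘ ♗ ♕ ♔ ♗ ♘ ♖


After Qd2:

♜ ♞ ♝ ♛ ♚ ♝ ♞ ♜
♟ ♟ ♟ ♟ · ♟ ♟ ♟
· · · · · · · ·
· · · · ♟ · · ·
· · · · · · · ·
· · · ♙ · · · ·
♙ ♙ ♙ ♕ ♙ ♙ ♙ ♙
♖ ♘ ♗ · ♔ ♗ ♘ ♖


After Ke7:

♜ ♞ ♝ ♛ · ♝ ♞ ♜
♟ ♟ ♟ ♟ ♚ ♟ ♟ ♟
· · · · · · · ·
· · · · ♟ · · ·
· · · · · · · ·
· · · ♙ · · · ·
♙ ♙ ♙ ♕ ♙ ♙ ♙ ♙
♖ ♘ ♗ · ♔ ♗ ♘ ♖


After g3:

♜ ♞ ♝ ♛ · ♝ ♞ ♜
♟ ♟ ♟ ♟ ♚ ♟ ♟ ♟
· · · · · · · ·
· · · · ♟ · · ·
· · · · · · · ·
· · · ♙ · · ♙ ·
♙ ♙ ♙ ♕ ♙ ♙ · ♙
♖ ♘ ♗ · ♔ ♗ ♘ ♖


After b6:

♜ ♞ ♝ ♛ · ♝ ♞ ♜
♟ · ♟ ♟ ♚ ♟ ♟ ♟
· ♟ · · · · · ·
· · · · ♟ · · ·
· · · · · · · ·
· · · ♙ · · ♙ ·
♙ ♙ ♙ ♕ ♙ ♙ · ♙
♖ ♘ ♗ · ♔ ♗ ♘ ♖


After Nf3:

♜ ♞ ♝ ♛ · ♝ ♞ ♜
♟ · ♟ ♟ ♚ ♟ ♟ ♟
· ♟ · · · · · ·
· · · · ♟ · · ·
· · · · · · · ·
· · · ♙ · ♘ ♙ ·
♙ ♙ ♙ ♕ ♙ ♙ · ♙
♖ ♘ ♗ · ♔ ♗ · ♖


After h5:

♜ ♞ ♝ ♛ · ♝ ♞ ♜
♟ · ♟ ♟ ♚ ♟ ♟ ·
· ♟ · · · · · ·
· · · · ♟ · · ♟
· · · · · · · ·
· · · ♙ · ♘ ♙ ·
♙ ♙ ♙ ♕ ♙ ♙ · ♙
♖ ♘ ♗ · ♔ ♗ · ♖



  a b c d e f g h
  ─────────────────
8│♜ ♞ ♝ ♛ · ♝ ♞ ♜│8
7│♟ · ♟ ♟ ♚ ♟ ♟ ·│7
6│· ♟ · · · · · ·│6
5│· · · · ♟ · · ♟│5
4│· · · · · · · ·│4
3│· · · ♙ · ♘ ♙ ·│3
2│♙ ♙ ♙ ♕ ♙ ♙ · ♙│2
1│♖ ♘ ♗ · ♔ ♗ · ♖│1
  ─────────────────
  a b c d e f g h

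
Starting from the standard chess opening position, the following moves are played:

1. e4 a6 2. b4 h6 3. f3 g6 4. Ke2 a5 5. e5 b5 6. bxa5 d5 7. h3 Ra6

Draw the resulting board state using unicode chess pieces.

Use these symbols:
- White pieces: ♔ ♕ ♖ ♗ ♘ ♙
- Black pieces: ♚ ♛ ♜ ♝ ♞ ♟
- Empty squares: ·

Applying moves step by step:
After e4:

♜ ♞ ♝ ♛ ♚ ♝ ♞ ♜
♟ ♟ ♟ ♟ ♟ ♟ ♟ ♟
· · · · · · · ·
· · · · · · · ·
· · · · ♙ · · ·
· · · · · · · ·
♙ ♙ ♙ ♙ · ♙ ♙ ♙
♖ ♘ ♗ ♕ ♔ ♗ ♘ ♖


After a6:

♜ ♞ ♝ ♛ ♚ ♝ ♞ ♜
· ♟ ♟ ♟ ♟ ♟ ♟ ♟
♟ · · · · · · ·
· · · · · · · ·
· · · · ♙ · · ·
· · · · · · · ·
♙ ♙ ♙ ♙ · ♙ ♙ ♙
♖ ♘ ♗ ♕ ♔ ♗ ♘ ♖


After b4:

♜ ♞ ♝ ♛ ♚ ♝ ♞ ♜
· ♟ ♟ ♟ ♟ ♟ ♟ ♟
♟ · · · · · · ·
· · · · · · · ·
· ♙ · · ♙ · · ·
· · · · · · · ·
♙ · ♙ ♙ · ♙ ♙ ♙
♖ ♘ ♗ ♕ ♔ ♗ ♘ ♖


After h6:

♜ ♞ ♝ ♛ ♚ ♝ ♞ ♜
· ♟ ♟ ♟ ♟ ♟ ♟ ·
♟ · · · · · · ♟
· · · · · · · ·
· ♙ · · ♙ · · ·
· · · · · · · ·
♙ · ♙ ♙ · ♙ ♙ ♙
♖ ♘ ♗ ♕ ♔ ♗ ♘ ♖


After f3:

♜ ♞ ♝ ♛ ♚ ♝ ♞ ♜
· ♟ ♟ ♟ ♟ ♟ ♟ ·
♟ · · · · · · ♟
· · · · · · · ·
· ♙ · · ♙ · · ·
· · · · · ♙ · ·
♙ · ♙ ♙ · · ♙ ♙
♖ ♘ ♗ ♕ ♔ ♗ ♘ ♖


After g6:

♜ ♞ ♝ ♛ ♚ ♝ ♞ ♜
· ♟ ♟ ♟ ♟ ♟ · ·
♟ · · · · · ♟ ♟
· · · · · · · ·
· ♙ · · ♙ · · ·
· · · · · ♙ · ·
♙ · ♙ ♙ · · ♙ ♙
♖ ♘ ♗ ♕ ♔ ♗ ♘ ♖


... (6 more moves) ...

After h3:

♜ ♞ ♝ ♛ ♚ ♝ ♞ ♜
· · ♟ · ♟ ♟ · ·
· · · · · · ♟ ♟
♙ ♟ · ♟ ♙ · · ·
· · · · · · · ·
· · · · · ♙ · ♙
♙ · ♙ ♙ ♔ · ♙ ·
♖ ♘ ♗ ♕ · ♗ ♘ ♖


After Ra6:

· ♞ ♝ ♛ ♚ ♝ ♞ ♜
· · ♟ · ♟ ♟ · ·
♜ · · · · · ♟ ♟
♙ ♟ · ♟ ♙ · · ·
· · · · · · · ·
· · · · · ♙ · ♙
♙ · ♙ ♙ ♔ · ♙ ·
♖ ♘ ♗ ♕ · ♗ ♘ ♖



  a b c d e f g h
  ─────────────────
8│· ♞ ♝ ♛ ♚ ♝ ♞ ♜│8
7│· · ♟ · ♟ ♟ · ·│7
6│♜ · · · · · ♟ ♟│6
5│♙ ♟ · ♟ ♙ · · ·│5
4│· · · · · · · ·│4
3│· · · · · ♙ · ♙│3
2│♙ · ♙ ♙ ♔ · ♙ ·│2
1│♖ ♘ ♗ ♕ · ♗ ♘ ♖│1
  ─────────────────
  a b c d e f g h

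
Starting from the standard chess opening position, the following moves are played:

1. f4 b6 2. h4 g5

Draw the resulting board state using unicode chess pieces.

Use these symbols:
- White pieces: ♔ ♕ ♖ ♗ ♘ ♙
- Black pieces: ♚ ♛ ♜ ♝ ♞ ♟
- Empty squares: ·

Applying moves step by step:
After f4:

♜ ♞ ♝ ♛ ♚ ♝ ♞ ♜
♟ ♟ ♟ ♟ ♟ ♟ ♟ ♟
· · · · · · · ·
· · · · · · · ·
· · · · · ♙ · ·
· · · · · · · ·
♙ ♙ ♙ ♙ ♙ · ♙ ♙
♖ ♘ ♗ ♕ ♔ ♗ ♘ ♖


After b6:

♜ ♞ ♝ ♛ ♚ ♝ ♞ ♜
♟ · ♟ ♟ ♟ ♟ ♟ ♟
· ♟ · · · · · ·
· · · · · · · ·
· · · · · ♙ · ·
· · · · · · · ·
♙ ♙ ♙ ♙ ♙ · ♙ ♙
♖ ♘ ♗ ♕ ♔ ♗ ♘ ♖


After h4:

♜ ♞ ♝ ♛ ♚ ♝ ♞ ♜
♟ · ♟ ♟ ♟ ♟ ♟ ♟
· ♟ · · · · · ·
· · · · · · · ·
· · · · · ♙ · ♙
· · · · · · · ·
♙ ♙ ♙ ♙ ♙ · ♙ ·
♖ ♘ ♗ ♕ ♔ ♗ ♘ ♖


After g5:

♜ ♞ ♝ ♛ ♚ ♝ ♞ ♜
♟ · ♟ ♟ ♟ ♟ · ♟
· ♟ · · · · · ·
· · · · · · ♟ ·
· · · · · ♙ · ♙
· · · · · · · ·
♙ ♙ ♙ ♙ ♙ · ♙ ·
♖ ♘ ♗ ♕ ♔ ♗ ♘ ♖



  a b c d e f g h
  ─────────────────
8│♜ ♞ ♝ ♛ ♚ ♝ ♞ ♜│8
7│♟ · ♟ ♟ ♟ ♟ · ♟│7
6│· ♟ · · · · · ·│6
5│· · · · · · ♟ ·│5
4│· · · · · ♙ · ♙│4
3│· · · · · · · ·│3
2│♙ ♙ ♙ ♙ ♙ · ♙ ·│2
1│♖ ♘ ♗ ♕ ♔ ♗ ♘ ♖│1
  ─────────────────
  a b c d e f g h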